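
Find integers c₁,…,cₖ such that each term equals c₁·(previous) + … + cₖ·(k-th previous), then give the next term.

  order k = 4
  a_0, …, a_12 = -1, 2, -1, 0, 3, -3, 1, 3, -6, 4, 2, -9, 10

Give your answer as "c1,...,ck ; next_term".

0,0,1,-1 ; -2

  a_4 = 0·0 + 0·-1 + 1·2 + -1·-1 = 3
  a_5 = 0·3 + 0·0 + 1·-1 + -1·2 = -3
  a_6 = 0·-3 + 0·3 + 1·0 + -1·-1 = 1
  a_7 = 0·1 + 0·-3 + 1·3 + -1·0 = 3
  a_8 = 0·3 + 0·1 + 1·-3 + -1·3 = -6
  a_9 = 0·-6 + 0·3 + 1·1 + -1·-3 = 4
  a_10 = 0·4 + 0·-6 + 1·3 + -1·1 = 2
  a_11 = 0·2 + 0·4 + 1·-6 + -1·3 = -9
  a_12 = 0·-9 + 0·2 + 1·4 + -1·-6 = 10
  a_13 = 0·10 + 0·-9 + 1·2 + -1·4 = -2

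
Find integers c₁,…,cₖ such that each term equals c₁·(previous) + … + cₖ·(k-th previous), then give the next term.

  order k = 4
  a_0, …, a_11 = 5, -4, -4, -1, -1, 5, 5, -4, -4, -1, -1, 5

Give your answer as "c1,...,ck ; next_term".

  a_4 = 0·-1 + -1·-4 + 0·-4 + -1·5 = -1
  a_5 = 0·-1 + -1·-1 + 0·-4 + -1·-4 = 5
  a_6 = 0·5 + -1·-1 + 0·-1 + -1·-4 = 5
  a_7 = 0·5 + -1·5 + 0·-1 + -1·-1 = -4
  a_8 = 0·-4 + -1·5 + 0·5 + -1·-1 = -4
  a_9 = 0·-4 + -1·-4 + 0·5 + -1·5 = -1
  a_10 = 0·-1 + -1·-4 + 0·-4 + -1·5 = -1
  a_11 = 0·-1 + -1·-1 + 0·-4 + -1·-4 = 5
  a_12 = 0·5 + -1·-1 + 0·-1 + -1·-4 = 5

0,-1,0,-1 ; 5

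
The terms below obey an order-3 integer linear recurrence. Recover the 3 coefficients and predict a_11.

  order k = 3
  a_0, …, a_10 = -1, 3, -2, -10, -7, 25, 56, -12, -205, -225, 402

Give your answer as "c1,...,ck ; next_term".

1,-3,-1 ; 1282

  a_3 = 1·-2 + -3·3 + -1·-1 = -10
  a_4 = 1·-10 + -3·-2 + -1·3 = -7
  a_5 = 1·-7 + -3·-10 + -1·-2 = 25
  a_6 = 1·25 + -3·-7 + -1·-10 = 56
  a_7 = 1·56 + -3·25 + -1·-7 = -12
  a_8 = 1·-12 + -3·56 + -1·25 = -205
  a_9 = 1·-205 + -3·-12 + -1·56 = -225
  a_10 = 1·-225 + -3·-205 + -1·-12 = 402
  a_11 = 1·402 + -3·-225 + -1·-205 = 1282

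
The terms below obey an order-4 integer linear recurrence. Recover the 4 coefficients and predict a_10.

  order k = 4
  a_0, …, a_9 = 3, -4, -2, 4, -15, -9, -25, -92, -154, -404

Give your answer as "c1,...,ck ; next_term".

1,2,3,-1 ; -963

  a_4 = 1·4 + 2·-2 + 3·-4 + -1·3 = -15
  a_5 = 1·-15 + 2·4 + 3·-2 + -1·-4 = -9
  a_6 = 1·-9 + 2·-15 + 3·4 + -1·-2 = -25
  a_7 = 1·-25 + 2·-9 + 3·-15 + -1·4 = -92
  a_8 = 1·-92 + 2·-25 + 3·-9 + -1·-15 = -154
  a_9 = 1·-154 + 2·-92 + 3·-25 + -1·-9 = -404
  a_10 = 1·-404 + 2·-154 + 3·-92 + -1·-25 = -963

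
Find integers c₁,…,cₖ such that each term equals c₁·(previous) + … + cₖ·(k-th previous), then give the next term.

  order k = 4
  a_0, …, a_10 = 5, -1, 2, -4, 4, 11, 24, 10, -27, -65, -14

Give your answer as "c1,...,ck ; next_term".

  a_4 = 2·-4 + -2·2 + -1·-1 + 3·5 = 4
  a_5 = 2·4 + -2·-4 + -1·2 + 3·-1 = 11
  a_6 = 2·11 + -2·4 + -1·-4 + 3·2 = 24
  a_7 = 2·24 + -2·11 + -1·4 + 3·-4 = 10
  a_8 = 2·10 + -2·24 + -1·11 + 3·4 = -27
  a_9 = 2·-27 + -2·10 + -1·24 + 3·11 = -65
  a_10 = 2·-65 + -2·-27 + -1·10 + 3·24 = -14
  a_11 = 2·-14 + -2·-65 + -1·-27 + 3·10 = 159

2,-2,-1,3 ; 159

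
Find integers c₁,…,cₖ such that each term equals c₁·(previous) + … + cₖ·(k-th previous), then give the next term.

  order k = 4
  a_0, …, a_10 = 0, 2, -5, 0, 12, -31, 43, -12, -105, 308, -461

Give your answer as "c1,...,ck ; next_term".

-2,-2,1,-1 ; 213

  a_4 = -2·0 + -2·-5 + 1·2 + -1·0 = 12
  a_5 = -2·12 + -2·0 + 1·-5 + -1·2 = -31
  a_6 = -2·-31 + -2·12 + 1·0 + -1·-5 = 43
  a_7 = -2·43 + -2·-31 + 1·12 + -1·0 = -12
  a_8 = -2·-12 + -2·43 + 1·-31 + -1·12 = -105
  a_9 = -2·-105 + -2·-12 + 1·43 + -1·-31 = 308
  a_10 = -2·308 + -2·-105 + 1·-12 + -1·43 = -461
  a_11 = -2·-461 + -2·308 + 1·-105 + -1·-12 = 213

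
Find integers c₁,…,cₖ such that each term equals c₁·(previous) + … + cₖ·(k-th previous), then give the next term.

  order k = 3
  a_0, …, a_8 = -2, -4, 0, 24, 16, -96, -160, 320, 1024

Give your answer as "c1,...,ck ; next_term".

  a_3 = 0·0 + -4·-4 + -4·-2 = 24
  a_4 = 0·24 + -4·0 + -4·-4 = 16
  a_5 = 0·16 + -4·24 + -4·0 = -96
  a_6 = 0·-96 + -4·16 + -4·24 = -160
  a_7 = 0·-160 + -4·-96 + -4·16 = 320
  a_8 = 0·320 + -4·-160 + -4·-96 = 1024
  a_9 = 0·1024 + -4·320 + -4·-160 = -640

0,-4,-4 ; -640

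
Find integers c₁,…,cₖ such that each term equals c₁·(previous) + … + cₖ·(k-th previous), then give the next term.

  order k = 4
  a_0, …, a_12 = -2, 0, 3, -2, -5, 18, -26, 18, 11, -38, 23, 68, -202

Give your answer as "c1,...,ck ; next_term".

-2,-1,2,3 ; 268

  a_4 = -2·-2 + -1·3 + 2·0 + 3·-2 = -5
  a_5 = -2·-5 + -1·-2 + 2·3 + 3·0 = 18
  a_6 = -2·18 + -1·-5 + 2·-2 + 3·3 = -26
  a_7 = -2·-26 + -1·18 + 2·-5 + 3·-2 = 18
  a_8 = -2·18 + -1·-26 + 2·18 + 3·-5 = 11
  a_9 = -2·11 + -1·18 + 2·-26 + 3·18 = -38
  a_10 = -2·-38 + -1·11 + 2·18 + 3·-26 = 23
  a_11 = -2·23 + -1·-38 + 2·11 + 3·18 = 68
  a_12 = -2·68 + -1·23 + 2·-38 + 3·11 = -202
  a_13 = -2·-202 + -1·68 + 2·23 + 3·-38 = 268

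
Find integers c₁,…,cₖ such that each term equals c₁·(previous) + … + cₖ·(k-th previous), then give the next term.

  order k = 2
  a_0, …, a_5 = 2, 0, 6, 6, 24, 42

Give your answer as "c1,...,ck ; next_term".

1,3 ; 114

  a_2 = 1·0 + 3·2 = 6
  a_3 = 1·6 + 3·0 = 6
  a_4 = 1·6 + 3·6 = 24
  a_5 = 1·24 + 3·6 = 42
  a_6 = 1·42 + 3·24 = 114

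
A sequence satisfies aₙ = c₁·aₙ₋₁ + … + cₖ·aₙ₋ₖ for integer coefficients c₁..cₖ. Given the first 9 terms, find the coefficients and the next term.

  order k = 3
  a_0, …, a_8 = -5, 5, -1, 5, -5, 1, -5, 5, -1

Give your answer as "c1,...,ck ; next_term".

  a_3 = 0·-1 + 0·5 + -1·-5 = 5
  a_4 = 0·5 + 0·-1 + -1·5 = -5
  a_5 = 0·-5 + 0·5 + -1·-1 = 1
  a_6 = 0·1 + 0·-5 + -1·5 = -5
  a_7 = 0·-5 + 0·1 + -1·-5 = 5
  a_8 = 0·5 + 0·-5 + -1·1 = -1
  a_9 = 0·-1 + 0·5 + -1·-5 = 5

0,0,-1 ; 5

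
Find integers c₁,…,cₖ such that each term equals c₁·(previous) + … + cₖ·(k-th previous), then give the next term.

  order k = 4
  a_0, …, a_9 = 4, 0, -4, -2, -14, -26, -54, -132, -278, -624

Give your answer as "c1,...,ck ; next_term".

  a_4 = 1·-2 + 2·-4 + 2·0 + -1·4 = -14
  a_5 = 1·-14 + 2·-2 + 2·-4 + -1·0 = -26
  a_6 = 1·-26 + 2·-14 + 2·-2 + -1·-4 = -54
  a_7 = 1·-54 + 2·-26 + 2·-14 + -1·-2 = -132
  a_8 = 1·-132 + 2·-54 + 2·-26 + -1·-14 = -278
  a_9 = 1·-278 + 2·-132 + 2·-54 + -1·-26 = -624
  a_10 = 1·-624 + 2·-278 + 2·-132 + -1·-54 = -1390

1,2,2,-1 ; -1390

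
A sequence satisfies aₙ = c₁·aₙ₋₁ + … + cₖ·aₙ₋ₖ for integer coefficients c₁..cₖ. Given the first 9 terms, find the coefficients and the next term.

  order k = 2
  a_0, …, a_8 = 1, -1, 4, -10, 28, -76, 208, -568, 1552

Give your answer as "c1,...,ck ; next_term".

  a_2 = -2·-1 + 2·1 = 4
  a_3 = -2·4 + 2·-1 = -10
  a_4 = -2·-10 + 2·4 = 28
  a_5 = -2·28 + 2·-10 = -76
  a_6 = -2·-76 + 2·28 = 208
  a_7 = -2·208 + 2·-76 = -568
  a_8 = -2·-568 + 2·208 = 1552
  a_9 = -2·1552 + 2·-568 = -4240

-2,2 ; -4240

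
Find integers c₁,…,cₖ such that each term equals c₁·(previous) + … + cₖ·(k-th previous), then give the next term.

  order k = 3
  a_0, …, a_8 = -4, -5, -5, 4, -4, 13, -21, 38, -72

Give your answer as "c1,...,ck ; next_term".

  a_3 = -1·-5 + 1·-5 + -1·-4 = 4
  a_4 = -1·4 + 1·-5 + -1·-5 = -4
  a_5 = -1·-4 + 1·4 + -1·-5 = 13
  a_6 = -1·13 + 1·-4 + -1·4 = -21
  a_7 = -1·-21 + 1·13 + -1·-4 = 38
  a_8 = -1·38 + 1·-21 + -1·13 = -72
  a_9 = -1·-72 + 1·38 + -1·-21 = 131

-1,1,-1 ; 131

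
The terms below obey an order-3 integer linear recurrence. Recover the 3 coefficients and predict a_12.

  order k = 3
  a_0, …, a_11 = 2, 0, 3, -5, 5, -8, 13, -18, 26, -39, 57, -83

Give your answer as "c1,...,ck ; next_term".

-1,0,-1 ; 122

  a_3 = -1·3 + 0·0 + -1·2 = -5
  a_4 = -1·-5 + 0·3 + -1·0 = 5
  a_5 = -1·5 + 0·-5 + -1·3 = -8
  a_6 = -1·-8 + 0·5 + -1·-5 = 13
  a_7 = -1·13 + 0·-8 + -1·5 = -18
  a_8 = -1·-18 + 0·13 + -1·-8 = 26
  a_9 = -1·26 + 0·-18 + -1·13 = -39
  a_10 = -1·-39 + 0·26 + -1·-18 = 57
  a_11 = -1·57 + 0·-39 + -1·26 = -83
  a_12 = -1·-83 + 0·57 + -1·-39 = 122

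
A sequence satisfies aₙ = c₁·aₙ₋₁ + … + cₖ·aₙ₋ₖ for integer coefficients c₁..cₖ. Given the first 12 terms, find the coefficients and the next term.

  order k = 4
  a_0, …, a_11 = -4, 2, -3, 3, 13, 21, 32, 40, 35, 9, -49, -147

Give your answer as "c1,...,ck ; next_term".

  a_4 = 2·3 + -1·-3 + 0·2 + -1·-4 = 13
  a_5 = 2·13 + -1·3 + 0·-3 + -1·2 = 21
  a_6 = 2·21 + -1·13 + 0·3 + -1·-3 = 32
  a_7 = 2·32 + -1·21 + 0·13 + -1·3 = 40
  a_8 = 2·40 + -1·32 + 0·21 + -1·13 = 35
  a_9 = 2·35 + -1·40 + 0·32 + -1·21 = 9
  a_10 = 2·9 + -1·35 + 0·40 + -1·32 = -49
  a_11 = 2·-49 + -1·9 + 0·35 + -1·40 = -147
  a_12 = 2·-147 + -1·-49 + 0·9 + -1·35 = -280

2,-1,0,-1 ; -280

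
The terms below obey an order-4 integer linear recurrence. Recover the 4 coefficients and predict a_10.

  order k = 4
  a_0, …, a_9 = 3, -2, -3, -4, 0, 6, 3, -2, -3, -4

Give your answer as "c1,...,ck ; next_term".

  a_4 = 0·-4 + -1·-3 + 0·-2 + -1·3 = 0
  a_5 = 0·0 + -1·-4 + 0·-3 + -1·-2 = 6
  a_6 = 0·6 + -1·0 + 0·-4 + -1·-3 = 3
  a_7 = 0·3 + -1·6 + 0·0 + -1·-4 = -2
  a_8 = 0·-2 + -1·3 + 0·6 + -1·0 = -3
  a_9 = 0·-3 + -1·-2 + 0·3 + -1·6 = -4
  a_10 = 0·-4 + -1·-3 + 0·-2 + -1·3 = 0

0,-1,0,-1 ; 0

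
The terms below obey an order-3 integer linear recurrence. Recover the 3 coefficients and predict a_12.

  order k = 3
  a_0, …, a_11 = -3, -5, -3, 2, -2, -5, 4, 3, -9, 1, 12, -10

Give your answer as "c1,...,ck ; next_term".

0,-1,1 ; -11

  a_3 = 0·-3 + -1·-5 + 1·-3 = 2
  a_4 = 0·2 + -1·-3 + 1·-5 = -2
  a_5 = 0·-2 + -1·2 + 1·-3 = -5
  a_6 = 0·-5 + -1·-2 + 1·2 = 4
  a_7 = 0·4 + -1·-5 + 1·-2 = 3
  a_8 = 0·3 + -1·4 + 1·-5 = -9
  a_9 = 0·-9 + -1·3 + 1·4 = 1
  a_10 = 0·1 + -1·-9 + 1·3 = 12
  a_11 = 0·12 + -1·1 + 1·-9 = -10
  a_12 = 0·-10 + -1·12 + 1·1 = -11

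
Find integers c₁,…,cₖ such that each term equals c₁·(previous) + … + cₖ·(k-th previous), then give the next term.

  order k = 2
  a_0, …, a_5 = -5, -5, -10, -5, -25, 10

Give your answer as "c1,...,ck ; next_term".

-1,3 ; -85

  a_2 = -1·-5 + 3·-5 = -10
  a_3 = -1·-10 + 3·-5 = -5
  a_4 = -1·-5 + 3·-10 = -25
  a_5 = -1·-25 + 3·-5 = 10
  a_6 = -1·10 + 3·-25 = -85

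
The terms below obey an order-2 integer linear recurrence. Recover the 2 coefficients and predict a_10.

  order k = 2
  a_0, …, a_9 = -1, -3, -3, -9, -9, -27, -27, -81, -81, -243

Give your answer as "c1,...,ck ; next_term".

  a_2 = 0·-3 + 3·-1 = -3
  a_3 = 0·-3 + 3·-3 = -9
  a_4 = 0·-9 + 3·-3 = -9
  a_5 = 0·-9 + 3·-9 = -27
  a_6 = 0·-27 + 3·-9 = -27
  a_7 = 0·-27 + 3·-27 = -81
  a_8 = 0·-81 + 3·-27 = -81
  a_9 = 0·-81 + 3·-81 = -243
  a_10 = 0·-243 + 3·-81 = -243

0,3 ; -243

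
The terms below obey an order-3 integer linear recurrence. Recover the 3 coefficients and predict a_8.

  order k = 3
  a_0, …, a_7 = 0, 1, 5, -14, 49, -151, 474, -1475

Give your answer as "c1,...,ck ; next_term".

  a_3 = -3·5 + 1·1 + 2·0 = -14
  a_4 = -3·-14 + 1·5 + 2·1 = 49
  a_5 = -3·49 + 1·-14 + 2·5 = -151
  a_6 = -3·-151 + 1·49 + 2·-14 = 474
  a_7 = -3·474 + 1·-151 + 2·49 = -1475
  a_8 = -3·-1475 + 1·474 + 2·-151 = 4597

-3,1,2 ; 4597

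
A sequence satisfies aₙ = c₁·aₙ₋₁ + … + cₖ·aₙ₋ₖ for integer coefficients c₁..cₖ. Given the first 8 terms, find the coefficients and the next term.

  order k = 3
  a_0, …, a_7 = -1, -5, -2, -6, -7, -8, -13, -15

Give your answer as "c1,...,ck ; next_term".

  a_3 = 0·-2 + 1·-5 + 1·-1 = -6
  a_4 = 0·-6 + 1·-2 + 1·-5 = -7
  a_5 = 0·-7 + 1·-6 + 1·-2 = -8
  a_6 = 0·-8 + 1·-7 + 1·-6 = -13
  a_7 = 0·-13 + 1·-8 + 1·-7 = -15
  a_8 = 0·-15 + 1·-13 + 1·-8 = -21

0,1,1 ; -21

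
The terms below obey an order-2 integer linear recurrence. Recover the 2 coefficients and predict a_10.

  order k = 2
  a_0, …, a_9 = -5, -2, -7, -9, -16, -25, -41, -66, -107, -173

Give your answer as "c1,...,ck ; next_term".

1,1 ; -280

  a_2 = 1·-2 + 1·-5 = -7
  a_3 = 1·-7 + 1·-2 = -9
  a_4 = 1·-9 + 1·-7 = -16
  a_5 = 1·-16 + 1·-9 = -25
  a_6 = 1·-25 + 1·-16 = -41
  a_7 = 1·-41 + 1·-25 = -66
  a_8 = 1·-66 + 1·-41 = -107
  a_9 = 1·-107 + 1·-66 = -173
  a_10 = 1·-173 + 1·-107 = -280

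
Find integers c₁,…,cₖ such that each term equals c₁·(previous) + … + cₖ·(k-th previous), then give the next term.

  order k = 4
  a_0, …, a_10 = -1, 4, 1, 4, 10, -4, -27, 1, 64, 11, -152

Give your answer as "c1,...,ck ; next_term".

1,-3,2,-1 ; -58

  a_4 = 1·4 + -3·1 + 2·4 + -1·-1 = 10
  a_5 = 1·10 + -3·4 + 2·1 + -1·4 = -4
  a_6 = 1·-4 + -3·10 + 2·4 + -1·1 = -27
  a_7 = 1·-27 + -3·-4 + 2·10 + -1·4 = 1
  a_8 = 1·1 + -3·-27 + 2·-4 + -1·10 = 64
  a_9 = 1·64 + -3·1 + 2·-27 + -1·-4 = 11
  a_10 = 1·11 + -3·64 + 2·1 + -1·-27 = -152
  a_11 = 1·-152 + -3·11 + 2·64 + -1·1 = -58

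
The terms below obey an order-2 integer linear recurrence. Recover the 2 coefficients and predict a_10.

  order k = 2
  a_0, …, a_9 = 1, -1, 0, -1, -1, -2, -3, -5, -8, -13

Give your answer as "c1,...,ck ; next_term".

  a_2 = 1·-1 + 1·1 = 0
  a_3 = 1·0 + 1·-1 = -1
  a_4 = 1·-1 + 1·0 = -1
  a_5 = 1·-1 + 1·-1 = -2
  a_6 = 1·-2 + 1·-1 = -3
  a_7 = 1·-3 + 1·-2 = -5
  a_8 = 1·-5 + 1·-3 = -8
  a_9 = 1·-8 + 1·-5 = -13
  a_10 = 1·-13 + 1·-8 = -21

1,1 ; -21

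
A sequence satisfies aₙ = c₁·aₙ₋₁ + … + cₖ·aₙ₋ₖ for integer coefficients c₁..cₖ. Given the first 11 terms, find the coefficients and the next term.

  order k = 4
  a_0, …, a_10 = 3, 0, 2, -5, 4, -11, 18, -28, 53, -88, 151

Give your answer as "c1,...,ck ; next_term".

-1,1,-1,-1 ; -264

  a_4 = -1·-5 + 1·2 + -1·0 + -1·3 = 4
  a_5 = -1·4 + 1·-5 + -1·2 + -1·0 = -11
  a_6 = -1·-11 + 1·4 + -1·-5 + -1·2 = 18
  a_7 = -1·18 + 1·-11 + -1·4 + -1·-5 = -28
  a_8 = -1·-28 + 1·18 + -1·-11 + -1·4 = 53
  a_9 = -1·53 + 1·-28 + -1·18 + -1·-11 = -88
  a_10 = -1·-88 + 1·53 + -1·-28 + -1·18 = 151
  a_11 = -1·151 + 1·-88 + -1·53 + -1·-28 = -264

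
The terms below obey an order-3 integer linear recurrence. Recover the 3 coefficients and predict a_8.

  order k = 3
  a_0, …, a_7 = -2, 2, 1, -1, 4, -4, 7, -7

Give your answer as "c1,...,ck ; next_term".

  a_3 = -1·1 + 1·2 + 1·-2 = -1
  a_4 = -1·-1 + 1·1 + 1·2 = 4
  a_5 = -1·4 + 1·-1 + 1·1 = -4
  a_6 = -1·-4 + 1·4 + 1·-1 = 7
  a_7 = -1·7 + 1·-4 + 1·4 = -7
  a_8 = -1·-7 + 1·7 + 1·-4 = 10

-1,1,1 ; 10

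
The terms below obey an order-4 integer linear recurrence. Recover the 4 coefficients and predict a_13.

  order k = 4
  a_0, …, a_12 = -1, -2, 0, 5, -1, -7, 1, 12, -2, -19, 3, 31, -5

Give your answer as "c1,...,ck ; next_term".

0,-1,0,1 ; -50

  a_4 = 0·5 + -1·0 + 0·-2 + 1·-1 = -1
  a_5 = 0·-1 + -1·5 + 0·0 + 1·-2 = -7
  a_6 = 0·-7 + -1·-1 + 0·5 + 1·0 = 1
  a_7 = 0·1 + -1·-7 + 0·-1 + 1·5 = 12
  a_8 = 0·12 + -1·1 + 0·-7 + 1·-1 = -2
  a_9 = 0·-2 + -1·12 + 0·1 + 1·-7 = -19
  a_10 = 0·-19 + -1·-2 + 0·12 + 1·1 = 3
  a_11 = 0·3 + -1·-19 + 0·-2 + 1·12 = 31
  a_12 = 0·31 + -1·3 + 0·-19 + 1·-2 = -5
  a_13 = 0·-5 + -1·31 + 0·3 + 1·-19 = -50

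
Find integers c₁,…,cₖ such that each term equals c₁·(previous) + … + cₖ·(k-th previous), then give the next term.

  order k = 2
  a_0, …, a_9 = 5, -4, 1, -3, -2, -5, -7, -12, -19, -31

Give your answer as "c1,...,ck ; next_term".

1,1 ; -50

  a_2 = 1·-4 + 1·5 = 1
  a_3 = 1·1 + 1·-4 = -3
  a_4 = 1·-3 + 1·1 = -2
  a_5 = 1·-2 + 1·-3 = -5
  a_6 = 1·-5 + 1·-2 = -7
  a_7 = 1·-7 + 1·-5 = -12
  a_8 = 1·-12 + 1·-7 = -19
  a_9 = 1·-19 + 1·-12 = -31
  a_10 = 1·-31 + 1·-19 = -50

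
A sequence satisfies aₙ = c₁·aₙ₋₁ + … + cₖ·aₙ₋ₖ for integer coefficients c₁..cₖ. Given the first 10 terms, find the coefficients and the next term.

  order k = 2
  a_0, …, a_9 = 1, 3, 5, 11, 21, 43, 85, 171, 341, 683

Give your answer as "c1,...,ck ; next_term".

1,2 ; 1365

  a_2 = 1·3 + 2·1 = 5
  a_3 = 1·5 + 2·3 = 11
  a_4 = 1·11 + 2·5 = 21
  a_5 = 1·21 + 2·11 = 43
  a_6 = 1·43 + 2·21 = 85
  a_7 = 1·85 + 2·43 = 171
  a_8 = 1·171 + 2·85 = 341
  a_9 = 1·341 + 2·171 = 683
  a_10 = 1·683 + 2·341 = 1365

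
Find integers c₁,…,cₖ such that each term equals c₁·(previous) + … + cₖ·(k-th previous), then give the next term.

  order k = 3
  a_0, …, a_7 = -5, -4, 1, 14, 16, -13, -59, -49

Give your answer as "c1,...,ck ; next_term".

1,-2,-1 ; 82

  a_3 = 1·1 + -2·-4 + -1·-5 = 14
  a_4 = 1·14 + -2·1 + -1·-4 = 16
  a_5 = 1·16 + -2·14 + -1·1 = -13
  a_6 = 1·-13 + -2·16 + -1·14 = -59
  a_7 = 1·-59 + -2·-13 + -1·16 = -49
  a_8 = 1·-49 + -2·-59 + -1·-13 = 82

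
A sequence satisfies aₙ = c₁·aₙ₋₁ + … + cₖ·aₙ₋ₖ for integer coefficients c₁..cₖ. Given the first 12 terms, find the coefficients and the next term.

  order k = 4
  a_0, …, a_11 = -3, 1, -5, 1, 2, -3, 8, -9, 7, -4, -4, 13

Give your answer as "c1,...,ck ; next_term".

-1,0,0,-1 ; -20

  a_4 = -1·1 + 0·-5 + 0·1 + -1·-3 = 2
  a_5 = -1·2 + 0·1 + 0·-5 + -1·1 = -3
  a_6 = -1·-3 + 0·2 + 0·1 + -1·-5 = 8
  a_7 = -1·8 + 0·-3 + 0·2 + -1·1 = -9
  a_8 = -1·-9 + 0·8 + 0·-3 + -1·2 = 7
  a_9 = -1·7 + 0·-9 + 0·8 + -1·-3 = -4
  a_10 = -1·-4 + 0·7 + 0·-9 + -1·8 = -4
  a_11 = -1·-4 + 0·-4 + 0·7 + -1·-9 = 13
  a_12 = -1·13 + 0·-4 + 0·-4 + -1·7 = -20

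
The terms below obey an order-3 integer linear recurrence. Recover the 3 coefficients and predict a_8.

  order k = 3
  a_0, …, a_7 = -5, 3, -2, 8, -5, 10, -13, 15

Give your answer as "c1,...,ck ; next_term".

  a_3 = 0·-2 + 1·3 + -1·-5 = 8
  a_4 = 0·8 + 1·-2 + -1·3 = -5
  a_5 = 0·-5 + 1·8 + -1·-2 = 10
  a_6 = 0·10 + 1·-5 + -1·8 = -13
  a_7 = 0·-13 + 1·10 + -1·-5 = 15
  a_8 = 0·15 + 1·-13 + -1·10 = -23

0,1,-1 ; -23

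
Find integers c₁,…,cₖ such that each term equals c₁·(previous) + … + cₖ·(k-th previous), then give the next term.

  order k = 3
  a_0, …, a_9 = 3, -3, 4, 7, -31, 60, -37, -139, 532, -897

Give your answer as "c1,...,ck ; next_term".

-2,-2,3 ; 313

  a_3 = -2·4 + -2·-3 + 3·3 = 7
  a_4 = -2·7 + -2·4 + 3·-3 = -31
  a_5 = -2·-31 + -2·7 + 3·4 = 60
  a_6 = -2·60 + -2·-31 + 3·7 = -37
  a_7 = -2·-37 + -2·60 + 3·-31 = -139
  a_8 = -2·-139 + -2·-37 + 3·60 = 532
  a_9 = -2·532 + -2·-139 + 3·-37 = -897
  a_10 = -2·-897 + -2·532 + 3·-139 = 313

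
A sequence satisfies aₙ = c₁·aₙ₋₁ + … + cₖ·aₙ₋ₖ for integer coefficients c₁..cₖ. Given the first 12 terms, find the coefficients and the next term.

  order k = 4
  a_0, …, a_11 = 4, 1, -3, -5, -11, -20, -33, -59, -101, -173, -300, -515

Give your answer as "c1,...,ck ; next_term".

1,1,1,-1 ; -887

  a_4 = 1·-5 + 1·-3 + 1·1 + -1·4 = -11
  a_5 = 1·-11 + 1·-5 + 1·-3 + -1·1 = -20
  a_6 = 1·-20 + 1·-11 + 1·-5 + -1·-3 = -33
  a_7 = 1·-33 + 1·-20 + 1·-11 + -1·-5 = -59
  a_8 = 1·-59 + 1·-33 + 1·-20 + -1·-11 = -101
  a_9 = 1·-101 + 1·-59 + 1·-33 + -1·-20 = -173
  a_10 = 1·-173 + 1·-101 + 1·-59 + -1·-33 = -300
  a_11 = 1·-300 + 1·-173 + 1·-101 + -1·-59 = -515
  a_12 = 1·-515 + 1·-300 + 1·-173 + -1·-101 = -887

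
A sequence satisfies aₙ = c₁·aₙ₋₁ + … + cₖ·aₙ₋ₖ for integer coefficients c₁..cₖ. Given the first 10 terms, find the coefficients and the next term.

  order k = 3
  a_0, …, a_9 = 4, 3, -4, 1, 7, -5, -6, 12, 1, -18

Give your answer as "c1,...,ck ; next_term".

0,-1,1 ; 11

  a_3 = 0·-4 + -1·3 + 1·4 = 1
  a_4 = 0·1 + -1·-4 + 1·3 = 7
  a_5 = 0·7 + -1·1 + 1·-4 = -5
  a_6 = 0·-5 + -1·7 + 1·1 = -6
  a_7 = 0·-6 + -1·-5 + 1·7 = 12
  a_8 = 0·12 + -1·-6 + 1·-5 = 1
  a_9 = 0·1 + -1·12 + 1·-6 = -18
  a_10 = 0·-18 + -1·1 + 1·12 = 11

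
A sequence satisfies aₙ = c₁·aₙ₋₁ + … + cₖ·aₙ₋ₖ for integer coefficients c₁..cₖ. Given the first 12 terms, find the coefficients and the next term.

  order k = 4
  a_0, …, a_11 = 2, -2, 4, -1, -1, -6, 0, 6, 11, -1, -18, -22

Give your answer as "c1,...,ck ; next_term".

  a_4 = 1·-1 + -1·4 + -1·-2 + 1·2 = -1
  a_5 = 1·-1 + -1·-1 + -1·4 + 1·-2 = -6
  a_6 = 1·-6 + -1·-1 + -1·-1 + 1·4 = 0
  a_7 = 1·0 + -1·-6 + -1·-1 + 1·-1 = 6
  a_8 = 1·6 + -1·0 + -1·-6 + 1·-1 = 11
  a_9 = 1·11 + -1·6 + -1·0 + 1·-6 = -1
  a_10 = 1·-1 + -1·11 + -1·6 + 1·0 = -18
  a_11 = 1·-18 + -1·-1 + -1·11 + 1·6 = -22
  a_12 = 1·-22 + -1·-18 + -1·-1 + 1·11 = 8

1,-1,-1,1 ; 8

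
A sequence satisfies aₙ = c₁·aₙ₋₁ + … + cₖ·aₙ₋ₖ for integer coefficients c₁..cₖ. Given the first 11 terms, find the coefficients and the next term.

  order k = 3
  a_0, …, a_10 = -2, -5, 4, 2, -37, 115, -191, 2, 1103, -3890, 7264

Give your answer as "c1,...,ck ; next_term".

  a_3 = -3·4 + -4·-5 + 3·-2 = 2
  a_4 = -3·2 + -4·4 + 3·-5 = -37
  a_5 = -3·-37 + -4·2 + 3·4 = 115
  a_6 = -3·115 + -4·-37 + 3·2 = -191
  a_7 = -3·-191 + -4·115 + 3·-37 = 2
  a_8 = -3·2 + -4·-191 + 3·115 = 1103
  a_9 = -3·1103 + -4·2 + 3·-191 = -3890
  a_10 = -3·-3890 + -4·1103 + 3·2 = 7264
  a_11 = -3·7264 + -4·-3890 + 3·1103 = -2923

-3,-4,3 ; -2923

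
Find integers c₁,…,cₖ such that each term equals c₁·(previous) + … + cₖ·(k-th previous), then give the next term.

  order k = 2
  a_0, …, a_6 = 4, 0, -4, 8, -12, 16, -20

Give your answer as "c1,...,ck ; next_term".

  a_2 = -2·0 + -1·4 = -4
  a_3 = -2·-4 + -1·0 = 8
  a_4 = -2·8 + -1·-4 = -12
  a_5 = -2·-12 + -1·8 = 16
  a_6 = -2·16 + -1·-12 = -20
  a_7 = -2·-20 + -1·16 = 24

-2,-1 ; 24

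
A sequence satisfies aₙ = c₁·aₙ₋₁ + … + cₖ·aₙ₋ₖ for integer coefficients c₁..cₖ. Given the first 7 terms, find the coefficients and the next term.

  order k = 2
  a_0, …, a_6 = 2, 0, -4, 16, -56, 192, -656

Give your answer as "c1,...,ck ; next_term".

  a_2 = -4·0 + -2·2 = -4
  a_3 = -4·-4 + -2·0 = 16
  a_4 = -4·16 + -2·-4 = -56
  a_5 = -4·-56 + -2·16 = 192
  a_6 = -4·192 + -2·-56 = -656
  a_7 = -4·-656 + -2·192 = 2240

-4,-2 ; 2240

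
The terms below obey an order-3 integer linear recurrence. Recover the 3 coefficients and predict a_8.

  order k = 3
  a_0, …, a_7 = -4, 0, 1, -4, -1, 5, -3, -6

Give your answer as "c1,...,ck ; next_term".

0,-1,1 ; 8

  a_3 = 0·1 + -1·0 + 1·-4 = -4
  a_4 = 0·-4 + -1·1 + 1·0 = -1
  a_5 = 0·-1 + -1·-4 + 1·1 = 5
  a_6 = 0·5 + -1·-1 + 1·-4 = -3
  a_7 = 0·-3 + -1·5 + 1·-1 = -6
  a_8 = 0·-6 + -1·-3 + 1·5 = 8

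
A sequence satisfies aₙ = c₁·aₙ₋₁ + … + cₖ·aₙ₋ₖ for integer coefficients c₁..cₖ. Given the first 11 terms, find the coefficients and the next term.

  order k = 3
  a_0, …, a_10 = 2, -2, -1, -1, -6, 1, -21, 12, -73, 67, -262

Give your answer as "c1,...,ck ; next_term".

-1,3,2 ; 317

  a_3 = -1·-1 + 3·-2 + 2·2 = -1
  a_4 = -1·-1 + 3·-1 + 2·-2 = -6
  a_5 = -1·-6 + 3·-1 + 2·-1 = 1
  a_6 = -1·1 + 3·-6 + 2·-1 = -21
  a_7 = -1·-21 + 3·1 + 2·-6 = 12
  a_8 = -1·12 + 3·-21 + 2·1 = -73
  a_9 = -1·-73 + 3·12 + 2·-21 = 67
  a_10 = -1·67 + 3·-73 + 2·12 = -262
  a_11 = -1·-262 + 3·67 + 2·-73 = 317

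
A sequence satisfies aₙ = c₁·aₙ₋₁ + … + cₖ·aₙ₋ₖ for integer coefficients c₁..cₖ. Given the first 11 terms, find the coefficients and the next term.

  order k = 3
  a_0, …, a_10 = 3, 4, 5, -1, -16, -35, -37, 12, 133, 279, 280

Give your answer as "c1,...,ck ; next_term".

2,-2,-1 ; -131

  a_3 = 2·5 + -2·4 + -1·3 = -1
  a_4 = 2·-1 + -2·5 + -1·4 = -16
  a_5 = 2·-16 + -2·-1 + -1·5 = -35
  a_6 = 2·-35 + -2·-16 + -1·-1 = -37
  a_7 = 2·-37 + -2·-35 + -1·-16 = 12
  a_8 = 2·12 + -2·-37 + -1·-35 = 133
  a_9 = 2·133 + -2·12 + -1·-37 = 279
  a_10 = 2·279 + -2·133 + -1·12 = 280
  a_11 = 2·280 + -2·279 + -1·133 = -131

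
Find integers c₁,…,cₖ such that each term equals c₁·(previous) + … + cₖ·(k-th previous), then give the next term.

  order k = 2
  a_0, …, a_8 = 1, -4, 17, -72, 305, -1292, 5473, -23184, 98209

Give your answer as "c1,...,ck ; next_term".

-4,1 ; -416020

  a_2 = -4·-4 + 1·1 = 17
  a_3 = -4·17 + 1·-4 = -72
  a_4 = -4·-72 + 1·17 = 305
  a_5 = -4·305 + 1·-72 = -1292
  a_6 = -4·-1292 + 1·305 = 5473
  a_7 = -4·5473 + 1·-1292 = -23184
  a_8 = -4·-23184 + 1·5473 = 98209
  a_9 = -4·98209 + 1·-23184 = -416020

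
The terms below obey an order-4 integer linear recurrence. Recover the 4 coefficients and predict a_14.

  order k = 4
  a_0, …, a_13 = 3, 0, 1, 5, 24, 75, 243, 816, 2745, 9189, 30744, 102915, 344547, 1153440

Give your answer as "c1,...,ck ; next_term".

  a_4 = 3·5 + 0·1 + 3·0 + 3·3 = 24
  a_5 = 3·24 + 0·5 + 3·1 + 3·0 = 75
  a_6 = 3·75 + 0·24 + 3·5 + 3·1 = 243
  a_7 = 3·243 + 0·75 + 3·24 + 3·5 = 816
  a_8 = 3·816 + 0·243 + 3·75 + 3·24 = 2745
  a_9 = 3·2745 + 0·816 + 3·243 + 3·75 = 9189
  a_10 = 3·9189 + 0·2745 + 3·816 + 3·243 = 30744
  a_11 = 3·30744 + 0·9189 + 3·2745 + 3·816 = 102915
  a_12 = 3·102915 + 0·30744 + 3·9189 + 3·2745 = 344547
  a_13 = 3·344547 + 0·102915 + 3·30744 + 3·9189 = 1153440
  a_14 = 3·1153440 + 0·344547 + 3·102915 + 3·30744 = 3861297

3,0,3,3 ; 3861297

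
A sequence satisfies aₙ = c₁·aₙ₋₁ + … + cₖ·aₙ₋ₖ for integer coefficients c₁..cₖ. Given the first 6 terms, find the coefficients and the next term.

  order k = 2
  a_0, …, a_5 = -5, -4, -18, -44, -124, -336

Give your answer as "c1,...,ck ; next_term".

  a_2 = 2·-4 + 2·-5 = -18
  a_3 = 2·-18 + 2·-4 = -44
  a_4 = 2·-44 + 2·-18 = -124
  a_5 = 2·-124 + 2·-44 = -336
  a_6 = 2·-336 + 2·-124 = -920

2,2 ; -920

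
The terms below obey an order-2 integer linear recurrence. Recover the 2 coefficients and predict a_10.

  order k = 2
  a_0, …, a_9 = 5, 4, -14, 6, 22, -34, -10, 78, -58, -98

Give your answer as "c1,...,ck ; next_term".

-1,-2 ; 214

  a_2 = -1·4 + -2·5 = -14
  a_3 = -1·-14 + -2·4 = 6
  a_4 = -1·6 + -2·-14 = 22
  a_5 = -1·22 + -2·6 = -34
  a_6 = -1·-34 + -2·22 = -10
  a_7 = -1·-10 + -2·-34 = 78
  a_8 = -1·78 + -2·-10 = -58
  a_9 = -1·-58 + -2·78 = -98
  a_10 = -1·-98 + -2·-58 = 214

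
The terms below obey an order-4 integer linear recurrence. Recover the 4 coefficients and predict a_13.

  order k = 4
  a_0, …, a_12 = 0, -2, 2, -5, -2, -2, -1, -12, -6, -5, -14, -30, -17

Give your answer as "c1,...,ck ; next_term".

  a_4 = 0·-5 + 0·2 + 1·-2 + 2·0 = -2
  a_5 = 0·-2 + 0·-5 + 1·2 + 2·-2 = -2
  a_6 = 0·-2 + 0·-2 + 1·-5 + 2·2 = -1
  a_7 = 0·-1 + 0·-2 + 1·-2 + 2·-5 = -12
  a_8 = 0·-12 + 0·-1 + 1·-2 + 2·-2 = -6
  a_9 = 0·-6 + 0·-12 + 1·-1 + 2·-2 = -5
  a_10 = 0·-5 + 0·-6 + 1·-12 + 2·-1 = -14
  a_11 = 0·-14 + 0·-5 + 1·-6 + 2·-12 = -30
  a_12 = 0·-30 + 0·-14 + 1·-5 + 2·-6 = -17
  a_13 = 0·-17 + 0·-30 + 1·-14 + 2·-5 = -24

0,0,1,2 ; -24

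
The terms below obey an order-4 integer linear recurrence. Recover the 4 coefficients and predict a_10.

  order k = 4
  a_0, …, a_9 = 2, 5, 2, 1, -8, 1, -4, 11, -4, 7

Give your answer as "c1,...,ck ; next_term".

-1,0,-1,-1 ; -14

  a_4 = -1·1 + 0·2 + -1·5 + -1·2 = -8
  a_5 = -1·-8 + 0·1 + -1·2 + -1·5 = 1
  a_6 = -1·1 + 0·-8 + -1·1 + -1·2 = -4
  a_7 = -1·-4 + 0·1 + -1·-8 + -1·1 = 11
  a_8 = -1·11 + 0·-4 + -1·1 + -1·-8 = -4
  a_9 = -1·-4 + 0·11 + -1·-4 + -1·1 = 7
  a_10 = -1·7 + 0·-4 + -1·11 + -1·-4 = -14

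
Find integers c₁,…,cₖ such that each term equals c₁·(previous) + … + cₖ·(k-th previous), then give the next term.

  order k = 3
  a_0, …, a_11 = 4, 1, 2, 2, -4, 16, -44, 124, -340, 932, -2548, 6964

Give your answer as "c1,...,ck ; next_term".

  a_3 = -3·2 + 0·1 + 2·4 = 2
  a_4 = -3·2 + 0·2 + 2·1 = -4
  a_5 = -3·-4 + 0·2 + 2·2 = 16
  a_6 = -3·16 + 0·-4 + 2·2 = -44
  a_7 = -3·-44 + 0·16 + 2·-4 = 124
  a_8 = -3·124 + 0·-44 + 2·16 = -340
  a_9 = -3·-340 + 0·124 + 2·-44 = 932
  a_10 = -3·932 + 0·-340 + 2·124 = -2548
  a_11 = -3·-2548 + 0·932 + 2·-340 = 6964
  a_12 = -3·6964 + 0·-2548 + 2·932 = -19028

-3,0,2 ; -19028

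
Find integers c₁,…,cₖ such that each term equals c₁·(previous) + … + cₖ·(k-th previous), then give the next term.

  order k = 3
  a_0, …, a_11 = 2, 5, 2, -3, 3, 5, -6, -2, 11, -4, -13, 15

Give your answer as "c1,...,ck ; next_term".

  a_3 = 0·2 + -1·5 + 1·2 = -3
  a_4 = 0·-3 + -1·2 + 1·5 = 3
  a_5 = 0·3 + -1·-3 + 1·2 = 5
  a_6 = 0·5 + -1·3 + 1·-3 = -6
  a_7 = 0·-6 + -1·5 + 1·3 = -2
  a_8 = 0·-2 + -1·-6 + 1·5 = 11
  a_9 = 0·11 + -1·-2 + 1·-6 = -4
  a_10 = 0·-4 + -1·11 + 1·-2 = -13
  a_11 = 0·-13 + -1·-4 + 1·11 = 15
  a_12 = 0·15 + -1·-13 + 1·-4 = 9

0,-1,1 ; 9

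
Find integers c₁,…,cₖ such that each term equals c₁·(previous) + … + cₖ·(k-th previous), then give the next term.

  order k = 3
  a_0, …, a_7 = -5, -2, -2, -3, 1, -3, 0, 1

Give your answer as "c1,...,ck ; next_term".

-1,0,1 ; -4

  a_3 = -1·-2 + 0·-2 + 1·-5 = -3
  a_4 = -1·-3 + 0·-2 + 1·-2 = 1
  a_5 = -1·1 + 0·-3 + 1·-2 = -3
  a_6 = -1·-3 + 0·1 + 1·-3 = 0
  a_7 = -1·0 + 0·-3 + 1·1 = 1
  a_8 = -1·1 + 0·0 + 1·-3 = -4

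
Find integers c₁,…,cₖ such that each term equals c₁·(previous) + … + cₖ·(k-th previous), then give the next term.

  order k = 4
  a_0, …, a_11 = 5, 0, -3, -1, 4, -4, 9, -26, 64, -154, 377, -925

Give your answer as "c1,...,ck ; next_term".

-3,-2,-2,-1 ; 2265

  a_4 = -3·-1 + -2·-3 + -2·0 + -1·5 = 4
  a_5 = -3·4 + -2·-1 + -2·-3 + -1·0 = -4
  a_6 = -3·-4 + -2·4 + -2·-1 + -1·-3 = 9
  a_7 = -3·9 + -2·-4 + -2·4 + -1·-1 = -26
  a_8 = -3·-26 + -2·9 + -2·-4 + -1·4 = 64
  a_9 = -3·64 + -2·-26 + -2·9 + -1·-4 = -154
  a_10 = -3·-154 + -2·64 + -2·-26 + -1·9 = 377
  a_11 = -3·377 + -2·-154 + -2·64 + -1·-26 = -925
  a_12 = -3·-925 + -2·377 + -2·-154 + -1·64 = 2265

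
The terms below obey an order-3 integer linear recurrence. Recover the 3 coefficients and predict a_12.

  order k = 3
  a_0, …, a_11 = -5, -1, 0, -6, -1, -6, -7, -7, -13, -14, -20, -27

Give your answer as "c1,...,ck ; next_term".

0,1,1 ; -34

  a_3 = 0·0 + 1·-1 + 1·-5 = -6
  a_4 = 0·-6 + 1·0 + 1·-1 = -1
  a_5 = 0·-1 + 1·-6 + 1·0 = -6
  a_6 = 0·-6 + 1·-1 + 1·-6 = -7
  a_7 = 0·-7 + 1·-6 + 1·-1 = -7
  a_8 = 0·-7 + 1·-7 + 1·-6 = -13
  a_9 = 0·-13 + 1·-7 + 1·-7 = -14
  a_10 = 0·-14 + 1·-13 + 1·-7 = -20
  a_11 = 0·-20 + 1·-14 + 1·-13 = -27
  a_12 = 0·-27 + 1·-20 + 1·-14 = -34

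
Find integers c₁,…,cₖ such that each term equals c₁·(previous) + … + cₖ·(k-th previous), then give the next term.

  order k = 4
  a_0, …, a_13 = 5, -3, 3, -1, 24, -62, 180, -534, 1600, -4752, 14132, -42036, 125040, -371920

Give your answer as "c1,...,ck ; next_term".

  a_4 = -2·-1 + 2·3 + -2·-3 + 2·5 = 24
  a_5 = -2·24 + 2·-1 + -2·3 + 2·-3 = -62
  a_6 = -2·-62 + 2·24 + -2·-1 + 2·3 = 180
  a_7 = -2·180 + 2·-62 + -2·24 + 2·-1 = -534
  a_8 = -2·-534 + 2·180 + -2·-62 + 2·24 = 1600
  a_9 = -2·1600 + 2·-534 + -2·180 + 2·-62 = -4752
  a_10 = -2·-4752 + 2·1600 + -2·-534 + 2·180 = 14132
  a_11 = -2·14132 + 2·-4752 + -2·1600 + 2·-534 = -42036
  a_12 = -2·-42036 + 2·14132 + -2·-4752 + 2·1600 = 125040
  a_13 = -2·125040 + 2·-42036 + -2·14132 + 2·-4752 = -371920
  a_14 = -2·-371920 + 2·125040 + -2·-42036 + 2·14132 = 1106256

-2,2,-2,2 ; 1106256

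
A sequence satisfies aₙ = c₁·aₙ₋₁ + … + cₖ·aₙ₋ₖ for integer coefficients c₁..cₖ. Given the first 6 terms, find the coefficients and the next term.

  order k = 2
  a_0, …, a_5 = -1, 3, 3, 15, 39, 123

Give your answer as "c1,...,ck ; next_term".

  a_2 = 2·3 + 3·-1 = 3
  a_3 = 2·3 + 3·3 = 15
  a_4 = 2·15 + 3·3 = 39
  a_5 = 2·39 + 3·15 = 123
  a_6 = 2·123 + 3·39 = 363

2,3 ; 363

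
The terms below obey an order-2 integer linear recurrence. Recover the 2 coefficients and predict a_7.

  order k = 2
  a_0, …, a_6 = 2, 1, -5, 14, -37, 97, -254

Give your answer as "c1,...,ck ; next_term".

-3,-1 ; 665

  a_2 = -3·1 + -1·2 = -5
  a_3 = -3·-5 + -1·1 = 14
  a_4 = -3·14 + -1·-5 = -37
  a_5 = -3·-37 + -1·14 = 97
  a_6 = -3·97 + -1·-37 = -254
  a_7 = -3·-254 + -1·97 = 665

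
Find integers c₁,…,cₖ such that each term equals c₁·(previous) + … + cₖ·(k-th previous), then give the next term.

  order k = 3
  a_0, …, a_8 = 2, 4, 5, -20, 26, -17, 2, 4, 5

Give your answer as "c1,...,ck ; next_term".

-2,-2,-1 ; -20

  a_3 = -2·5 + -2·4 + -1·2 = -20
  a_4 = -2·-20 + -2·5 + -1·4 = 26
  a_5 = -2·26 + -2·-20 + -1·5 = -17
  a_6 = -2·-17 + -2·26 + -1·-20 = 2
  a_7 = -2·2 + -2·-17 + -1·26 = 4
  a_8 = -2·4 + -2·2 + -1·-17 = 5
  a_9 = -2·5 + -2·4 + -1·2 = -20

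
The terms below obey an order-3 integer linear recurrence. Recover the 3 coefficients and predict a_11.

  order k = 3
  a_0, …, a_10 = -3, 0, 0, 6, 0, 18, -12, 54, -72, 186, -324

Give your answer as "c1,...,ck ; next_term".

0,3,-2 ; 702

  a_3 = 0·0 + 3·0 + -2·-3 = 6
  a_4 = 0·6 + 3·0 + -2·0 = 0
  a_5 = 0·0 + 3·6 + -2·0 = 18
  a_6 = 0·18 + 3·0 + -2·6 = -12
  a_7 = 0·-12 + 3·18 + -2·0 = 54
  a_8 = 0·54 + 3·-12 + -2·18 = -72
  a_9 = 0·-72 + 3·54 + -2·-12 = 186
  a_10 = 0·186 + 3·-72 + -2·54 = -324
  a_11 = 0·-324 + 3·186 + -2·-72 = 702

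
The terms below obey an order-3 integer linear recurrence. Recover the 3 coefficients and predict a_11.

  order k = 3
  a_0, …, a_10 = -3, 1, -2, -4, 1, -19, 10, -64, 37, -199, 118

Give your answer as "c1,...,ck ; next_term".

-1,3,3 ; -604

  a_3 = -1·-2 + 3·1 + 3·-3 = -4
  a_4 = -1·-4 + 3·-2 + 3·1 = 1
  a_5 = -1·1 + 3·-4 + 3·-2 = -19
  a_6 = -1·-19 + 3·1 + 3·-4 = 10
  a_7 = -1·10 + 3·-19 + 3·1 = -64
  a_8 = -1·-64 + 3·10 + 3·-19 = 37
  a_9 = -1·37 + 3·-64 + 3·10 = -199
  a_10 = -1·-199 + 3·37 + 3·-64 = 118
  a_11 = -1·118 + 3·-199 + 3·37 = -604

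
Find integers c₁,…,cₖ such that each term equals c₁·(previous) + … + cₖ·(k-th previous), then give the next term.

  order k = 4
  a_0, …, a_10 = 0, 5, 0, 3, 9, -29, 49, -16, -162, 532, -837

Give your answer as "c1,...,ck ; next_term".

  a_4 = -2·3 + -2·0 + 3·5 + -1·0 = 9
  a_5 = -2·9 + -2·3 + 3·0 + -1·5 = -29
  a_6 = -2·-29 + -2·9 + 3·3 + -1·0 = 49
  a_7 = -2·49 + -2·-29 + 3·9 + -1·3 = -16
  a_8 = -2·-16 + -2·49 + 3·-29 + -1·9 = -162
  a_9 = -2·-162 + -2·-16 + 3·49 + -1·-29 = 532
  a_10 = -2·532 + -2·-162 + 3·-16 + -1·49 = -837
  a_11 = -2·-837 + -2·532 + 3·-162 + -1·-16 = 140

-2,-2,3,-1 ; 140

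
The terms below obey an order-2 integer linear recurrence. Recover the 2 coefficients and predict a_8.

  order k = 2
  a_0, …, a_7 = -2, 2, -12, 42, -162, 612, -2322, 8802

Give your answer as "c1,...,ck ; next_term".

  a_2 = -3·2 + 3·-2 = -12
  a_3 = -3·-12 + 3·2 = 42
  a_4 = -3·42 + 3·-12 = -162
  a_5 = -3·-162 + 3·42 = 612
  a_6 = -3·612 + 3·-162 = -2322
  a_7 = -3·-2322 + 3·612 = 8802
  a_8 = -3·8802 + 3·-2322 = -33372

-3,3 ; -33372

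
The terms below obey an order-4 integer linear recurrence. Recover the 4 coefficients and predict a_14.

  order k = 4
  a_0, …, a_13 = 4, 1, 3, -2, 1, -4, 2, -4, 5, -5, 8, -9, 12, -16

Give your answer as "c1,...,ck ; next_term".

-1,1,0,-1 ; 20

  a_4 = -1·-2 + 1·3 + 0·1 + -1·4 = 1
  a_5 = -1·1 + 1·-2 + 0·3 + -1·1 = -4
  a_6 = -1·-4 + 1·1 + 0·-2 + -1·3 = 2
  a_7 = -1·2 + 1·-4 + 0·1 + -1·-2 = -4
  a_8 = -1·-4 + 1·2 + 0·-4 + -1·1 = 5
  a_9 = -1·5 + 1·-4 + 0·2 + -1·-4 = -5
  a_10 = -1·-5 + 1·5 + 0·-4 + -1·2 = 8
  a_11 = -1·8 + 1·-5 + 0·5 + -1·-4 = -9
  a_12 = -1·-9 + 1·8 + 0·-5 + -1·5 = 12
  a_13 = -1·12 + 1·-9 + 0·8 + -1·-5 = -16
  a_14 = -1·-16 + 1·12 + 0·-9 + -1·8 = 20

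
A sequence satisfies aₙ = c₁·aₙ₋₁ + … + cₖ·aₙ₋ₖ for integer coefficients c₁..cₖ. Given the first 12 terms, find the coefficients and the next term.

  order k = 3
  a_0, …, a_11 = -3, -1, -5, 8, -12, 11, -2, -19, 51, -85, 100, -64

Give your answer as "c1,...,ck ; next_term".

-2,-1,1 ; -57

  a_3 = -2·-5 + -1·-1 + 1·-3 = 8
  a_4 = -2·8 + -1·-5 + 1·-1 = -12
  a_5 = -2·-12 + -1·8 + 1·-5 = 11
  a_6 = -2·11 + -1·-12 + 1·8 = -2
  a_7 = -2·-2 + -1·11 + 1·-12 = -19
  a_8 = -2·-19 + -1·-2 + 1·11 = 51
  a_9 = -2·51 + -1·-19 + 1·-2 = -85
  a_10 = -2·-85 + -1·51 + 1·-19 = 100
  a_11 = -2·100 + -1·-85 + 1·51 = -64
  a_12 = -2·-64 + -1·100 + 1·-85 = -57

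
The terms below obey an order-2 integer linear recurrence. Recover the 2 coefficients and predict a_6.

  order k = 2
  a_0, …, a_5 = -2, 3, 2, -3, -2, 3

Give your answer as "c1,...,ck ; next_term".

0,-1 ; 2

  a_2 = 0·3 + -1·-2 = 2
  a_3 = 0·2 + -1·3 = -3
  a_4 = 0·-3 + -1·2 = -2
  a_5 = 0·-2 + -1·-3 = 3
  a_6 = 0·3 + -1·-2 = 2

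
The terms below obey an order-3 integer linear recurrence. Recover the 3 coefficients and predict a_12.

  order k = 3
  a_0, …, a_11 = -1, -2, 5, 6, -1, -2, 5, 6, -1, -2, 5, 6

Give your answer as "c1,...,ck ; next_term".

1,-1,1 ; -1

  a_3 = 1·5 + -1·-2 + 1·-1 = 6
  a_4 = 1·6 + -1·5 + 1·-2 = -1
  a_5 = 1·-1 + -1·6 + 1·5 = -2
  a_6 = 1·-2 + -1·-1 + 1·6 = 5
  a_7 = 1·5 + -1·-2 + 1·-1 = 6
  a_8 = 1·6 + -1·5 + 1·-2 = -1
  a_9 = 1·-1 + -1·6 + 1·5 = -2
  a_10 = 1·-2 + -1·-1 + 1·6 = 5
  a_11 = 1·5 + -1·-2 + 1·-1 = 6
  a_12 = 1·6 + -1·5 + 1·-2 = -1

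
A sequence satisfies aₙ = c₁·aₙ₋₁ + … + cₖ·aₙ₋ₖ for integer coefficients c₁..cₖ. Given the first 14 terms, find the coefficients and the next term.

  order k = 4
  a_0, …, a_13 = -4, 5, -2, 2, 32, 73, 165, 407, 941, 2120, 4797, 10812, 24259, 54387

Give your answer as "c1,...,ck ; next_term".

  a_4 = 3·2 + -2·-2 + 2·5 + -3·-4 = 32
  a_5 = 3·32 + -2·2 + 2·-2 + -3·5 = 73
  a_6 = 3·73 + -2·32 + 2·2 + -3·-2 = 165
  a_7 = 3·165 + -2·73 + 2·32 + -3·2 = 407
  a_8 = 3·407 + -2·165 + 2·73 + -3·32 = 941
  a_9 = 3·941 + -2·407 + 2·165 + -3·73 = 2120
  a_10 = 3·2120 + -2·941 + 2·407 + -3·165 = 4797
  a_11 = 3·4797 + -2·2120 + 2·941 + -3·407 = 10812
  a_12 = 3·10812 + -2·4797 + 2·2120 + -3·941 = 24259
  a_13 = 3·24259 + -2·10812 + 2·4797 + -3·2120 = 54387
  a_14 = 3·54387 + -2·24259 + 2·10812 + -3·4797 = 121876

3,-2,2,-3 ; 121876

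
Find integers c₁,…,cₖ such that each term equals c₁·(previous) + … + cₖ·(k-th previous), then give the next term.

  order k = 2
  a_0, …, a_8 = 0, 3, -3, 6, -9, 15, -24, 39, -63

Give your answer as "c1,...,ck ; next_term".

-1,1 ; 102

  a_2 = -1·3 + 1·0 = -3
  a_3 = -1·-3 + 1·3 = 6
  a_4 = -1·6 + 1·-3 = -9
  a_5 = -1·-9 + 1·6 = 15
  a_6 = -1·15 + 1·-9 = -24
  a_7 = -1·-24 + 1·15 = 39
  a_8 = -1·39 + 1·-24 = -63
  a_9 = -1·-63 + 1·39 = 102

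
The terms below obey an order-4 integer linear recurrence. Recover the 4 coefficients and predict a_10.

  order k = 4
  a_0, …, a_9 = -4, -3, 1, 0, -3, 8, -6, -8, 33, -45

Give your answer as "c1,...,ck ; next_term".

  a_4 = -1·0 + -1·1 + 2·-3 + -1·-4 = -3
  a_5 = -1·-3 + -1·0 + 2·1 + -1·-3 = 8
  a_6 = -1·8 + -1·-3 + 2·0 + -1·1 = -6
  a_7 = -1·-6 + -1·8 + 2·-3 + -1·0 = -8
  a_8 = -1·-8 + -1·-6 + 2·8 + -1·-3 = 33
  a_9 = -1·33 + -1·-8 + 2·-6 + -1·8 = -45
  a_10 = -1·-45 + -1·33 + 2·-8 + -1·-6 = 2

-1,-1,2,-1 ; 2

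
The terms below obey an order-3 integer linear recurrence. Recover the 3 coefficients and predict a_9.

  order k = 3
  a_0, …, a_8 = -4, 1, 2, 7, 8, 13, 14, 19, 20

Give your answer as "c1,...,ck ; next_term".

1,1,-1 ; 25

  a_3 = 1·2 + 1·1 + -1·-4 = 7
  a_4 = 1·7 + 1·2 + -1·1 = 8
  a_5 = 1·8 + 1·7 + -1·2 = 13
  a_6 = 1·13 + 1·8 + -1·7 = 14
  a_7 = 1·14 + 1·13 + -1·8 = 19
  a_8 = 1·19 + 1·14 + -1·13 = 20
  a_9 = 1·20 + 1·19 + -1·14 = 25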